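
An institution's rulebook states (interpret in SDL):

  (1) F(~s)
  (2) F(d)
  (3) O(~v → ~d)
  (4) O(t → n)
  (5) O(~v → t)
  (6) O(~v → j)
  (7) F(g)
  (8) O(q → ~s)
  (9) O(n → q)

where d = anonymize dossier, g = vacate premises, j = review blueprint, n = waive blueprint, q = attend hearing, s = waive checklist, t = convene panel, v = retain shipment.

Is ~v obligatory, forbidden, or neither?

Forbidden

Premise 1 is F(~s), i.e. O(s).
Premise 8 is O(q → ~s); contrapositively O(s → ~q). Since O(s) holds, K gives O(~q).
Premise 9, O(n → q), contraposes to O(~q → ~n); with O(~q) we get O(~n).
Premise 4, O(t → n), contraposes to O(~n → ~t); with O(~n) we get O(~t).
Premise 5, O(~v → t), contraposes to O(~t → v); with O(~t) we get O(v).
Premises 2, 3, 6, 7 do not contribute to this derivation.
Thus O(v), which is F(~v): ~v is forbidden.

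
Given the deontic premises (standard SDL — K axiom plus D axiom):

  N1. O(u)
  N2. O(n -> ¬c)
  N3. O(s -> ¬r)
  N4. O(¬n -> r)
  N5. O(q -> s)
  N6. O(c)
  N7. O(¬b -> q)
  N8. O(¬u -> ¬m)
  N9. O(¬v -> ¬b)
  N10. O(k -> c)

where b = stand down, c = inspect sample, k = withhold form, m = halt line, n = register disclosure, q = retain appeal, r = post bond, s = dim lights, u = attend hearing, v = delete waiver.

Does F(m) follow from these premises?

No

Premise 8 is O(¬u -> ¬m), but O(¬u) is not derivable from the premises, so it does not yield O(¬m).
No other premise forces O(¬m). An ideal world satisfying every premise can still have m true, so F(m) is not derivable.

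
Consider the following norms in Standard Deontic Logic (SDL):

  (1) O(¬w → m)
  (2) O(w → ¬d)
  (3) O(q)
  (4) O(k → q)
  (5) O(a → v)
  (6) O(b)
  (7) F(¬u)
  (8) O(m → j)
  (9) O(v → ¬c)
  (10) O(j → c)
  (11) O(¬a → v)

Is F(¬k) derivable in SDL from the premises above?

Premise 4 is O(k → q); even if O(q) held, inferring O(k) would be affirming the consequent — invalid.
No other premise forces O(k). An ideal world satisfying every premise can still have ¬k true, so F(¬k) is not derivable.

No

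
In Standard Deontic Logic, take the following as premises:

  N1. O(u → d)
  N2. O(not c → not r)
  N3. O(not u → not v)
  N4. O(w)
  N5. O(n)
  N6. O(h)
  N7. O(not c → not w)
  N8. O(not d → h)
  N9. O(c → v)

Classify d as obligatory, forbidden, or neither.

Obligatory

Premise 4 states O(w) outright.
Premise 7, O(not c → not w), contraposes to O(w → c); with O(w) we get O(c).
Premise 9 is O(c → v); since O(c), deontic closure gives O(v).
The contrapositive of premise 3 (O(not u → not v)) is O(v → u), and O(v) is already established, so O(u).
Applying K to premise 1 (O(u → d)) and O(u) yields O(d).
Premises 2, 5, 6, 8 do not contribute to this derivation.
Hence d is obligatory.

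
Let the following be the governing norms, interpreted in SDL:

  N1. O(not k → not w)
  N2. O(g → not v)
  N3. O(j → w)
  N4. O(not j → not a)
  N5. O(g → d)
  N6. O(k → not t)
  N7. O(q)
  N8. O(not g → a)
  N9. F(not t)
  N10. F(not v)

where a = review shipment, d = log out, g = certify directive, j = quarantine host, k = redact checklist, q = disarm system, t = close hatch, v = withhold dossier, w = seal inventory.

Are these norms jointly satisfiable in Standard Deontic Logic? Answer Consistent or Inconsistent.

Inconsistent

F(not v) at premise 10 means O(v).
The contrapositive of premise 2 (O(g → not v)) is O(v → not g), and O(v) is already established, so O(not g).
Premise 8 is O(not g → a); since O(not g), deontic closure gives O(a).
The contrapositive of premise 4 (O(not j → not a)) is O(a → j), and O(a) is already established, so O(j).
Premise 3 is O(j → w); since O(j), deontic closure gives O(w).
Premise 1, O(not k → not w), contraposes to O(w → k); with O(w) we get O(k).
Applying K to premise 6 (O(k → not t)) and O(k) yields O(not t).
But premise 9, F(not t), means O(t).
We now have both O(not t) and O(t) — t is simultaneously obligatory and forbidden, violating the D-axiom.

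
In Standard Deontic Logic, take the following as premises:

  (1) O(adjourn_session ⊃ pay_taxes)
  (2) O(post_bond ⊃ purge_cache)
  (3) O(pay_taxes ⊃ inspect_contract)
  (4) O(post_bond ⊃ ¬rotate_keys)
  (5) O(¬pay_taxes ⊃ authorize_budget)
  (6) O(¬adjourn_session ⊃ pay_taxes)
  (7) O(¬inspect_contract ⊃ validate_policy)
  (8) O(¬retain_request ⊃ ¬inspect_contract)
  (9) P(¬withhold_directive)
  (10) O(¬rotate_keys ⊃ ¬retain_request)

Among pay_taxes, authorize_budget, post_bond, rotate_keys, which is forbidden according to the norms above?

post_bond

By case analysis on adjourn_session: premise 1 gives O(adjourn_session ⊃ pay_taxes) and premise 6 gives O(¬adjourn_session ⊃ pay_taxes), so O(pay_taxes) either way.
Applying K to premise 3 (O(pay_taxes ⊃ inspect_contract)) and O(pay_taxes) yields O(inspect_contract).
Premise 8 is O(¬retain_request ⊃ ¬inspect_contract); contrapositively O(inspect_contract ⊃ retain_request). Since O(inspect_contract) holds, K gives O(retain_request).
Premise 10, O(¬rotate_keys ⊃ ¬retain_request), contraposes to O(retain_request ⊃ rotate_keys); with O(retain_request) we get O(rotate_keys).
The contrapositive of premise 4 (O(post_bond ⊃ ¬rotate_keys)) is O(rotate_keys ⊃ ¬post_bond), and O(rotate_keys) is already established, so O(¬post_bond).
So O(¬post_bond) holds, i.e. post_bond is forbidden. None of the other listed options is forbidden under the premises.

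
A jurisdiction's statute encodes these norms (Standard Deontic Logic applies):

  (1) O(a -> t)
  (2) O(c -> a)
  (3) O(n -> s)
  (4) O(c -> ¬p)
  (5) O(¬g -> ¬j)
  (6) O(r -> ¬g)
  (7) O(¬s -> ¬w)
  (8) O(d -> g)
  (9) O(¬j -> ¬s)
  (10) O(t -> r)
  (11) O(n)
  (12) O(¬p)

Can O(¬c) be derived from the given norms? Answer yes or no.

Yes

Premise 11 states O(n) outright.
Premise 3 is O(n -> s); since O(n), deontic closure gives O(s).
Premise 9, O(¬j -> ¬s), contraposes to O(s -> j); with O(s) we get O(j).
Premise 5, O(¬g -> ¬j), contraposes to O(j -> g); with O(j) we get O(g).
Premise 6 is O(r -> ¬g); contrapositively O(g -> ¬r). Since O(g) holds, K gives O(¬r).
Premise 10, O(t -> r), contraposes to O(¬r -> ¬t); with O(¬r) we get O(¬t).
The contrapositive of premise 1 (O(a -> t)) is O(¬t -> ¬a), and O(¬t) is already established, so O(¬a).
Premise 2 is O(c -> a); contrapositively O(¬a -> ¬c). Since O(¬a) holds, K gives O(¬c).
Premises 4, 7, 8, 12 do not contribute to this derivation.
So O(¬c) follows.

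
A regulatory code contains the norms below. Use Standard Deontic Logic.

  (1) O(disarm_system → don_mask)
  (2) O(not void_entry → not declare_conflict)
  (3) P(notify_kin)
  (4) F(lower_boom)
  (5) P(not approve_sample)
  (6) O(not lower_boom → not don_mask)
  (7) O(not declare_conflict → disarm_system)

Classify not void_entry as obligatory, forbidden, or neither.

Forbidden

F(lower_boom) at premise 4 means O(not lower_boom).
Premise 6 is O(not lower_boom → not don_mask); since O(not lower_boom), deontic closure gives O(not don_mask).
The contrapositive of premise 1 (O(disarm_system → don_mask)) is O(not don_mask → not disarm_system), and O(not don_mask) is already established, so O(not disarm_system).
Premise 7 is O(not declare_conflict → disarm_system); contrapositively O(not disarm_system → declare_conflict). Since O(not disarm_system) holds, K gives O(declare_conflict).
The contrapositive of premise 2 (O(not void_entry → not declare_conflict)) is O(declare_conflict → void_entry), and O(declare_conflict) is already established, so O(void_entry).
Premises 3, 5 do not contribute to this derivation.
Thus O(void_entry), which is F(not void_entry): not void_entry is forbidden.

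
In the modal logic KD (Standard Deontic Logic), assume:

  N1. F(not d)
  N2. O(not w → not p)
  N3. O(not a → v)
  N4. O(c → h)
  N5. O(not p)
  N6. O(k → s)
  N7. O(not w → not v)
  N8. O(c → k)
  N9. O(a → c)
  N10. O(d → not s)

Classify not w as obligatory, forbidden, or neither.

Forbidden

Premise 1 is F(not d), i.e. O(d).
Premise 10 is O(d → not s); since O(d), deontic closure gives O(not s).
Premise 6, O(k → s), contraposes to O(not s → not k); with O(not s) we get O(not k).
Premise 8 is O(c → k); contrapositively O(not k → not c). Since O(not k) holds, K gives O(not c).
Premise 9 is O(a → c); contrapositively O(not c → not a). Since O(not c) holds, K gives O(not a).
From O(not a) and premise 3, O(not a → v), we obtain O(v).
Premise 7, O(not w → not v), contraposes to O(v → w); with O(v) we get O(w).
Premises 2, 4, 5 do not contribute to this derivation.
Thus O(w), which is F(not w): not w is forbidden.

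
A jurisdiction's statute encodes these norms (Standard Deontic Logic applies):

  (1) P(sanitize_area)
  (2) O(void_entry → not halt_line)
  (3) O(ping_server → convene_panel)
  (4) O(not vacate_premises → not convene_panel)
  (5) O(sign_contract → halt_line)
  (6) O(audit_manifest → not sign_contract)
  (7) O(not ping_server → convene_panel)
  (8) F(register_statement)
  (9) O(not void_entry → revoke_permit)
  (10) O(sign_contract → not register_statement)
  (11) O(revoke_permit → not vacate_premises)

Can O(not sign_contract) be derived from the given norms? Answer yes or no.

By case analysis on not ping_server: premise 7 gives O(not ping_server → convene_panel) and premise 3 gives O(ping_server → convene_panel), so O(convene_panel) either way.
Premise 4 is O(not vacate_premises → not convene_panel); contrapositively O(convene_panel → vacate_premises). Since O(convene_panel) holds, K gives O(vacate_premises).
Premise 11, O(revoke_permit → not vacate_premises), contraposes to O(vacate_premises → not revoke_permit); with O(vacate_premises) we get O(not revoke_permit).
Premise 9 is O(not void_entry → revoke_permit); contrapositively O(not revoke_permit → void_entry). Since O(not revoke_permit) holds, K gives O(void_entry).
From O(void_entry) and premise 2, O(void_entry → not halt_line), we obtain O(not halt_line).
The contrapositive of premise 5 (O(sign_contract → halt_line)) is O(not halt_line → not sign_contract), and O(not halt_line) is already established, so O(not sign_contract).
Premises 1, 6, 8, 10 do not contribute to this derivation.
So O(not sign_contract) follows.

Yes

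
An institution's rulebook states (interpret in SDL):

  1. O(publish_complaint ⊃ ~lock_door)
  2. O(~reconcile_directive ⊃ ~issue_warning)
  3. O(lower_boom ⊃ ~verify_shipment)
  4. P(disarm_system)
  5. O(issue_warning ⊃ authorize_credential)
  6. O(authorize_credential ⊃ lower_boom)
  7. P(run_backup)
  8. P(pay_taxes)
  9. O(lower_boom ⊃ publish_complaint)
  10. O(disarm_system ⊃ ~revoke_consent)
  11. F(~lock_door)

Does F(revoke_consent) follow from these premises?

Premise 10 is O(disarm_system ⊃ ~revoke_consent), but O(disarm_system) is not derivable from the premises (the permission P(disarm_system) asserts only ~O(~disarm_system), not O(disarm_system)), so it does not yield O(~revoke_consent).
No other premise forces O(~revoke_consent). An ideal world satisfying every premise can still have revoke_consent true, so F(revoke_consent) is not derivable.

No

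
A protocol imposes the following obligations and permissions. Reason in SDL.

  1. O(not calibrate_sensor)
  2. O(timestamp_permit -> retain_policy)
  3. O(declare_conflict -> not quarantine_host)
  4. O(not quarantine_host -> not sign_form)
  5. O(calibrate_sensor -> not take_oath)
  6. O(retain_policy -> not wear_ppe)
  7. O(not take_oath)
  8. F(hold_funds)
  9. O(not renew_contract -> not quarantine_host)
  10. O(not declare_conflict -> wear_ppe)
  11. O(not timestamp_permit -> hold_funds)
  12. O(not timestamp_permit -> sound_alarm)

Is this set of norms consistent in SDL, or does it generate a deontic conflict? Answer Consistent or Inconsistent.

Premise 5 is O(calibrate_sensor -> not take_oath); even if O(not take_oath) held, inferring O(calibrate_sensor) would be affirming the consequent — invalid.
So O(calibrate_sensor) is not derivable, and the apparent clash with O(not calibrate_sensor) does not arise.
A world satisfying every obligation exists (e.g. calibrate_sensor=false, declare_conflict=true, hold_funds=false, quarantine_host=false, renew_contract=false, retain_policy=true, sign_form=false, sound_alarm=false, take_oath=false, timestamp_permit=true, wear_ppe=false); no atom is both obligatory and forbidden, so the set is consistent.

Consistent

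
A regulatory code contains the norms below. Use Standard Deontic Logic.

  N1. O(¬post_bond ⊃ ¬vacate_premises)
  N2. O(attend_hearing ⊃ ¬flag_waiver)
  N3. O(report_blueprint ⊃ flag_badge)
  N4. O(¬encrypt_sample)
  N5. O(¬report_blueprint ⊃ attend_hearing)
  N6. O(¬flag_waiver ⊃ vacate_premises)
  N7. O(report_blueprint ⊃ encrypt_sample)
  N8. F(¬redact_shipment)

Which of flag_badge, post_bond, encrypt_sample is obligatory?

Premise 4 gives O(¬encrypt_sample).
The contrapositive of premise 7 (O(report_blueprint ⊃ encrypt_sample)) is O(¬encrypt_sample ⊃ ¬report_blueprint), and O(¬encrypt_sample) is already established, so O(¬report_blueprint).
From O(¬report_blueprint) and premise 5, O(¬report_blueprint ⊃ attend_hearing), we obtain O(attend_hearing).
With premise 2, O(attend_hearing ⊃ ¬flag_waiver), the K-axiom yields O(¬flag_waiver).
Premise 6 is O(¬flag_waiver ⊃ vacate_premises); since O(¬flag_waiver), deontic closure gives O(vacate_premises).
The contrapositive of premise 1 (O(¬post_bond ⊃ ¬vacate_premises)) is O(vacate_premises ⊃ post_bond), and O(vacate_premises) is already established, so O(post_bond).
So O(post_bond) holds — post_bond is obligatory. None of the other listed options is made obligatory by any chain of premises.

post_bond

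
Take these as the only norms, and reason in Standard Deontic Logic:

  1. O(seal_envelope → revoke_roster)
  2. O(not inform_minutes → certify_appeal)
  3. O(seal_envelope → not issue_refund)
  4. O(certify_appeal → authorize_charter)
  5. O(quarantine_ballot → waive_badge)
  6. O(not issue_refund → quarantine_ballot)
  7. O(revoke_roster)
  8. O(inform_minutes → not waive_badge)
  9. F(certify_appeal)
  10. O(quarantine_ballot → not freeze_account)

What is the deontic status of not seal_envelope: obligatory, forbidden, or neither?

Obligatory

F(certify_appeal) at premise 9 means O(not certify_appeal).
The contrapositive of premise 2 (O(not inform_minutes → certify_appeal)) is O(not certify_appeal → inform_minutes), and O(not certify_appeal) is already established, so O(inform_minutes).
Premise 8 is O(inform_minutes → not waive_badge); since O(inform_minutes), deontic closure gives O(not waive_badge).
Premise 5 is O(quarantine_ballot → waive_badge); contrapositively O(not waive_badge → not quarantine_ballot). Since O(not waive_badge) holds, K gives O(not quarantine_ballot).
The contrapositive of premise 6 (O(not issue_refund → quarantine_ballot)) is O(not quarantine_ballot → issue_refund), and O(not quarantine_ballot) is already established, so O(issue_refund).
Premise 3, O(seal_envelope → not issue_refund), contraposes to O(issue_refund → not seal_envelope); with O(issue_refund) we get O(not seal_envelope).
Premises 1, 4, 7, 10 do not contribute to this derivation.
Hence not seal_envelope is obligatory.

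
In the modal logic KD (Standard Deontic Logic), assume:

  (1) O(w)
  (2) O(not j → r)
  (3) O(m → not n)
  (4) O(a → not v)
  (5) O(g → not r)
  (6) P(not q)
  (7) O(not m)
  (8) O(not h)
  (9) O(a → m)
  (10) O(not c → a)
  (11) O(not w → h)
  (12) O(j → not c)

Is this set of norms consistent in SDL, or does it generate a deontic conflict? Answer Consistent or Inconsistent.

Consistent

Premise 11 is O(not w → h), but O(not w) is not derivable from the premises, so it does not yield O(h).
So O(h) is not derivable, and the apparent clash with O(not h) does not arise.
A world satisfying every obligation exists (e.g. a=false, c=true, g=false, h=false, j=false, m=false, n=false, q=false, r=true, v=false, w=true); no atom is both obligatory and forbidden, so the set is consistent.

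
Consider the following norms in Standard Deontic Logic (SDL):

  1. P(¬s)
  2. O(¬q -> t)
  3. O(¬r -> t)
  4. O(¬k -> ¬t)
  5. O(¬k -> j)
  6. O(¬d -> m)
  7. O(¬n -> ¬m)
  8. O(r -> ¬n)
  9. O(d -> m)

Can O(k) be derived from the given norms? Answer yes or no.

Yes

Premises 9 and 6 are O(d -> m) and O(¬d -> m); every ideal world satisfies d or ¬d, so in either case m holds — hence O(m).
Premise 7 is O(¬n -> ¬m); contrapositively O(m -> n). Since O(m) holds, K gives O(n).
Premise 8 is O(r -> ¬n); contrapositively O(n -> ¬r). Since O(n) holds, K gives O(¬r).
From O(¬r) and premise 3, O(¬r -> t), we obtain O(t).
Premise 4 is O(¬k -> ¬t); contrapositively O(t -> k). Since O(t) holds, K gives O(k).
Premises 1, 2, 5 do not contribute to this derivation.
So O(k) follows.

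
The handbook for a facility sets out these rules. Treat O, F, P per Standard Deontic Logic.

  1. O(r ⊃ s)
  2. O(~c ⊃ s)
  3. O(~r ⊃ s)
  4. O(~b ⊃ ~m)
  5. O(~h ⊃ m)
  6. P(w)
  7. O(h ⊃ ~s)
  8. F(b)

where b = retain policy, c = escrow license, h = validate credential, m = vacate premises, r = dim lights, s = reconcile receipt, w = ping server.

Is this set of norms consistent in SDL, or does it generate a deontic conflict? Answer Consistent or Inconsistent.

Inconsistent

By case analysis on ~r: premise 3 gives O(~r ⊃ s) and premise 1 gives O(r ⊃ s), so O(s) either way.
The contrapositive of premise 7 (O(h ⊃ ~s)) is O(s ⊃ ~h), and O(s) is already established, so O(~h).
From O(~h) and premise 5, O(~h ⊃ m), we obtain O(m).
Premise 4, O(~b ⊃ ~m), contraposes to O(m ⊃ b); with O(m) we get O(b).
However, F(b) at premise 8 amounts to O(~b).
We now have both O(b) and O(~b) — b is simultaneously obligatory and forbidden, violating the D-axiom.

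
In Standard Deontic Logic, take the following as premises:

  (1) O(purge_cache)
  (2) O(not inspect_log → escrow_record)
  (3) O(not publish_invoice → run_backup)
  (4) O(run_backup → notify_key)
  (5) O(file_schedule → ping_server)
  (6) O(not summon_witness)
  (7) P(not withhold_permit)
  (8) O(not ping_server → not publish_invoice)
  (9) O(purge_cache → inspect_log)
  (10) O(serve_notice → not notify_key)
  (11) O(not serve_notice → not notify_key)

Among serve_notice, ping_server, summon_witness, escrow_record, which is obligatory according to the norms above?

By case analysis on serve_notice: premise 10 gives O(serve_notice → not notify_key) and premise 11 gives O(not serve_notice → not notify_key), so O(not notify_key) either way.
Premise 4, O(run_backup → notify_key), contraposes to O(not notify_key → not run_backup); with O(not notify_key) we get O(not run_backup).
Premise 3, O(not publish_invoice → run_backup), contraposes to O(not run_backup → publish_invoice); with O(not run_backup) we get O(publish_invoice).
The contrapositive of premise 8 (O(not ping_server → not publish_invoice)) is O(publish_invoice → ping_server), and O(publish_invoice) is already established, so O(ping_server).
So O(ping_server) holds — ping_server is obligatory. None of the other listed options is made obligatory by any chain of premises.

ping_server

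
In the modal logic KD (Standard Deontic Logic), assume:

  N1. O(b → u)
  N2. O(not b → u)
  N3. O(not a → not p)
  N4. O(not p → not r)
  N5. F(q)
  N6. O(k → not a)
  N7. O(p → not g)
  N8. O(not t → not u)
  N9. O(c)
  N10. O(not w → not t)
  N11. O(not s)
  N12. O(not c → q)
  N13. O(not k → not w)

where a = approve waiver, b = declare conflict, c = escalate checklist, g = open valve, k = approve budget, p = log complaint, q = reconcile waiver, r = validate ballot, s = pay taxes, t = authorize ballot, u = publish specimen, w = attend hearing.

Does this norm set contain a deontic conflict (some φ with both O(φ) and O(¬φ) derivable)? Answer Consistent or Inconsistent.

Consistent

Premise 12 is O(not c → q), but O(not c) is not derivable from the premises, so it does not yield O(q).
So O(q) is not derivable, and the apparent clash with O(not q) does not arise.
A world satisfying every obligation exists (e.g. a=false, b=false, c=true, g=false, k=true, p=false, q=false, r=false, s=false, t=true, u=true, w=true); no atom is both obligatory and forbidden, so the set is consistent.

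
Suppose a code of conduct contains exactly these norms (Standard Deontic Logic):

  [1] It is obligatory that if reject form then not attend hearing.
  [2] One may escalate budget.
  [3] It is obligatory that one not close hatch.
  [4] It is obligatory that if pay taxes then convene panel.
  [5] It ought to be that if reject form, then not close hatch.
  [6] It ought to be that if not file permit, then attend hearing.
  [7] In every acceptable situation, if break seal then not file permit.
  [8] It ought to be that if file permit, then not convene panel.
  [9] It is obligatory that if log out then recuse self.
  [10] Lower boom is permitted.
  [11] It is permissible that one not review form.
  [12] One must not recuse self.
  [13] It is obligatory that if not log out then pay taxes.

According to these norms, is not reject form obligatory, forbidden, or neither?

Premise 12, F(recuse_self), is equivalent to O(¬recuse_self).
Premise 9 is O(log_out → recuse_self); contrapositively O(¬recuse_self → ¬log_out). Since O(¬recuse_self) holds, K gives O(¬log_out).
With premise 13, O(¬log_out → pay_taxes), the K-axiom yields O(pay_taxes).
Applying K to premise 4 (O(pay_taxes → convene_panel)) and O(pay_taxes) yields O(convene_panel).
The contrapositive of premise 8 (O(file_permit → ¬convene_panel)) is O(convene_panel → ¬file_permit), and O(convene_panel) is already established, so O(¬file_permit).
With premise 6, O(¬file_permit → attend_hearing), the K-axiom yields O(attend_hearing).
The contrapositive of premise 1 (O(reject_form → ¬attend_hearing)) is O(attend_hearing → ¬reject_form), and O(attend_hearing) is already established, so O(¬reject_form).
Premises 2, 3, 5, 7, 10, 11 do not contribute to this derivation.
Hence ¬reject_form is obligatory.

Obligatory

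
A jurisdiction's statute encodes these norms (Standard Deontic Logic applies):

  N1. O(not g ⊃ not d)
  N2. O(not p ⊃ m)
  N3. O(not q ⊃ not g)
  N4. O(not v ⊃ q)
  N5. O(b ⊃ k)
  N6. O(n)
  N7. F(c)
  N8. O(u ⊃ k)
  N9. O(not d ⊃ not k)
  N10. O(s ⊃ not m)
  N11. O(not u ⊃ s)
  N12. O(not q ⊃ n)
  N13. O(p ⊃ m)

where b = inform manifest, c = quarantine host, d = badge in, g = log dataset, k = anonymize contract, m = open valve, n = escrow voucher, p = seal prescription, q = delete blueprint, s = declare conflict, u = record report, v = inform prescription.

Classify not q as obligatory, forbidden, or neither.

Premises 13 and 2 cover both cases: O(p ⊃ m) and O(not p ⊃ m). Since p ∨ not p is a tautology, O(m) follows.
Premise 10 is O(s ⊃ not m); contrapositively O(m ⊃ not s). Since O(m) holds, K gives O(not s).
Premise 11 is O(not u ⊃ s); contrapositively O(not s ⊃ u). Since O(not s) holds, K gives O(u).
Applying K to premise 8 (O(u ⊃ k)) and O(u) yields O(k).
Premise 9 is O(not d ⊃ not k); contrapositively O(k ⊃ d). Since O(k) holds, K gives O(d).
Premise 1 is O(not g ⊃ not d); contrapositively O(d ⊃ g). Since O(d) holds, K gives O(g).
The contrapositive of premise 3 (O(not q ⊃ not g)) is O(g ⊃ q), and O(g) is already established, so O(q).
Premises 4, 5, 6, 7, 12 do not contribute to this derivation.
Thus O(q), which is F(not q): not q is forbidden.

Forbidden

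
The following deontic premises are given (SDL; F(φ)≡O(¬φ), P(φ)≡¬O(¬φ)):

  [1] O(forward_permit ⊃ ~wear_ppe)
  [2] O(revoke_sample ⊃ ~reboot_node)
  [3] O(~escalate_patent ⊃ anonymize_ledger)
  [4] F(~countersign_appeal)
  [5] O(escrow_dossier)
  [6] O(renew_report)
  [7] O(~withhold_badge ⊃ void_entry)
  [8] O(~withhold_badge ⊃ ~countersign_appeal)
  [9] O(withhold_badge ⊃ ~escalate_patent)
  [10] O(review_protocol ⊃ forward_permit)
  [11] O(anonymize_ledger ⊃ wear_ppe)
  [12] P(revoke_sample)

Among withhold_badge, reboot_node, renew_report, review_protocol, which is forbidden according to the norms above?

F(~countersign_appeal) at premise 4 means O(countersign_appeal).
Premise 8, O(~withhold_badge ⊃ ~countersign_appeal), contraposes to O(countersign_appeal ⊃ withhold_badge); with O(countersign_appeal) we get O(withhold_badge).
With premise 9, O(withhold_badge ⊃ ~escalate_patent), the K-axiom yields O(~escalate_patent).
Applying K to premise 3 (O(~escalate_patent ⊃ anonymize_ledger)) and O(~escalate_patent) yields O(anonymize_ledger).
Applying K to premise 11 (O(anonymize_ledger ⊃ wear_ppe)) and O(anonymize_ledger) yields O(wear_ppe).
The contrapositive of premise 1 (O(forward_permit ⊃ ~wear_ppe)) is O(wear_ppe ⊃ ~forward_permit), and O(wear_ppe) is already established, so O(~forward_permit).
The contrapositive of premise 10 (O(review_protocol ⊃ forward_permit)) is O(~forward_permit ⊃ ~review_protocol), and O(~forward_permit) is already established, so O(~review_protocol).
So O(~review_protocol) holds, i.e. review_protocol is forbidden. None of the other listed options is forbidden under the premises.

review_protocol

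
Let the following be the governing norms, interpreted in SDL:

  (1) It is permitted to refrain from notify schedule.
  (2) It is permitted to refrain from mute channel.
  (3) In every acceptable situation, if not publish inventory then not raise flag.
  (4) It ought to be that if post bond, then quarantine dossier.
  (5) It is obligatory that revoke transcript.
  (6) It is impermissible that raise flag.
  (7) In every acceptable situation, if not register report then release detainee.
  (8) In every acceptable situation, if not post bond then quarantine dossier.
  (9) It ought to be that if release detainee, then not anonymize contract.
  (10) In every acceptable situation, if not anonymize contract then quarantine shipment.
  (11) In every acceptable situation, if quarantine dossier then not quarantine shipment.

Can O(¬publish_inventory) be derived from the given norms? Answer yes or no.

Premise 3 is O(¬publish_inventory → ¬raise_flag); even if O(¬raise_flag) held, inferring O(¬publish_inventory) would be affirming the consequent — invalid.
No other premise forces O(¬publish_inventory). An ideal world satisfying every premise can still have ¬publish_inventory false, so O(¬publish_inventory) is not derivable.

No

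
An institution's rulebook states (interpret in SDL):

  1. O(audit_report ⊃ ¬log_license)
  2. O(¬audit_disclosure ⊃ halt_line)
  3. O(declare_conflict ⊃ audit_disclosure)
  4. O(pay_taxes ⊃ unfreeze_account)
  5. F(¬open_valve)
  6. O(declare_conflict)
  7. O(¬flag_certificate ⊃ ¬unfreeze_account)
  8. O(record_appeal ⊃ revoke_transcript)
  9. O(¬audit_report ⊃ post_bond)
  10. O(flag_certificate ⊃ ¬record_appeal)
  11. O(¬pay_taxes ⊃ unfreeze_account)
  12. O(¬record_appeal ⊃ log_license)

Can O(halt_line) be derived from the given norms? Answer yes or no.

Premise 2 is O(¬audit_disclosure ⊃ halt_line), but O(¬audit_disclosure) is not derivable from the premises, so it does not yield O(halt_line).
No other premise forces O(halt_line). An ideal world satisfying every premise can still have halt_line false, so O(halt_line) is not derivable.

No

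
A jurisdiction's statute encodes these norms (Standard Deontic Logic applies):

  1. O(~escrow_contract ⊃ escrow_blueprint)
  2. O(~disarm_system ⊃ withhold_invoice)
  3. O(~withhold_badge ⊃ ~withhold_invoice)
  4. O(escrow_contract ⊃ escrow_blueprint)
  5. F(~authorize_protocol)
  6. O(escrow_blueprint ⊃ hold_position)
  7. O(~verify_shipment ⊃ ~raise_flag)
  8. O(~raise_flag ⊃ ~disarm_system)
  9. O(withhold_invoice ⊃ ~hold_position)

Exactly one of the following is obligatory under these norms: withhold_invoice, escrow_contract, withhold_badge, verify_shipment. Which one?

Premises 1 and 4 cover both cases: O(~escrow_contract ⊃ escrow_blueprint) and O(escrow_contract ⊃ escrow_blueprint). Since ~escrow_contract ∨ escrow_contract is a tautology, O(escrow_blueprint) follows.
With premise 6, O(escrow_blueprint ⊃ hold_position), the K-axiom yields O(hold_position).
The contrapositive of premise 9 (O(withhold_invoice ⊃ ~hold_position)) is O(hold_position ⊃ ~withhold_invoice), and O(hold_position) is already established, so O(~withhold_invoice).
Premise 2 is O(~disarm_system ⊃ withhold_invoice); contrapositively O(~withhold_invoice ⊃ disarm_system). Since O(~withhold_invoice) holds, K gives O(disarm_system).
The contrapositive of premise 8 (O(~raise_flag ⊃ ~disarm_system)) is O(disarm_system ⊃ raise_flag), and O(disarm_system) is already established, so O(raise_flag).
The contrapositive of premise 7 (O(~verify_shipment ⊃ ~raise_flag)) is O(raise_flag ⊃ verify_shipment), and O(raise_flag) is already established, so O(verify_shipment).
So O(verify_shipment) holds — verify_shipment is obligatory. None of the other listed options is made obligatory by any chain of premises.

verify_shipment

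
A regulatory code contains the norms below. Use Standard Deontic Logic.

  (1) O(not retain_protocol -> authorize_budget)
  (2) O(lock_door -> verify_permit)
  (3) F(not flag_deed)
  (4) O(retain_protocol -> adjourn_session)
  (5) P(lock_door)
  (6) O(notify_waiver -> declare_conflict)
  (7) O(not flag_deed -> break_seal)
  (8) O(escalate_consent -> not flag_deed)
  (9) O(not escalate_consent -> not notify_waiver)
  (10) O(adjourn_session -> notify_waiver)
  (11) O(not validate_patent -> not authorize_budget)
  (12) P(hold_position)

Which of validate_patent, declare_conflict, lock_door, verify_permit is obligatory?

validate_patent

Premise 3, F(not flag_deed), is equivalent to O(flag_deed).
Premise 8, O(escalate_consent -> not flag_deed), contraposes to O(flag_deed -> not escalate_consent); with O(flag_deed) we get O(not escalate_consent).
With premise 9, O(not escalate_consent -> not notify_waiver), the K-axiom yields O(not notify_waiver).
The contrapositive of premise 10 (O(adjourn_session -> notify_waiver)) is O(not notify_waiver -> not adjourn_session), and O(not notify_waiver) is already established, so O(not adjourn_session).
Premise 4, O(retain_protocol -> adjourn_session), contraposes to O(not adjourn_session -> not retain_protocol); with O(not adjourn_session) we get O(not retain_protocol).
Premise 1 is O(not retain_protocol -> authorize_budget); since O(not retain_protocol), deontic closure gives O(authorize_budget).
Premise 11, O(not validate_patent -> not authorize_budget), contraposes to O(authorize_budget -> validate_patent); with O(authorize_budget) we get O(validate_patent).
So O(validate_patent) holds — validate_patent is obligatory. None of the other listed options is made obligatory by any chain of premises.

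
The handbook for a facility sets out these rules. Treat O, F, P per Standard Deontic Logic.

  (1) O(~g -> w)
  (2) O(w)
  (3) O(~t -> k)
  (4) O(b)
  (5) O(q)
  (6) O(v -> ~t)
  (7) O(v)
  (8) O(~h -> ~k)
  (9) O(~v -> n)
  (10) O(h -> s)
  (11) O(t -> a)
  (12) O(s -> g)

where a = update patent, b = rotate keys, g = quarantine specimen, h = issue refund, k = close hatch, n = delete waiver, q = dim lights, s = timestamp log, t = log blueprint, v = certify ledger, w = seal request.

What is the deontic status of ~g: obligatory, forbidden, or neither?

Forbidden

From premise 7 we have O(v).
Premise 6 is O(v -> ~t); since O(v), deontic closure gives O(~t).
Applying K to premise 3 (O(~t -> k)) and O(~t) yields O(k).
Premise 8 is O(~h -> ~k); contrapositively O(k -> h). Since O(k) holds, K gives O(h).
With premise 10, O(h -> s), the K-axiom yields O(s).
From O(s) and premise 12, O(s -> g), we obtain O(g).
Premises 1, 2, 4, 5, 9, 11 do not contribute to this derivation.
Thus O(g), which is F(~g): ~g is forbidden.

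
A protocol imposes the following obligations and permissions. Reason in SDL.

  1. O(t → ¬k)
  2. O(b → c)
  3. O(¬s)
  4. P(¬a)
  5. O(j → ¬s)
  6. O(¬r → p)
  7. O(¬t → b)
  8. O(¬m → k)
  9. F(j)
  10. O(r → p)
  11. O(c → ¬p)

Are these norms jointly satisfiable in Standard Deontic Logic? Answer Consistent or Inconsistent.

Consistent

Premise 5 is O(j → ¬s); even if O(¬s) held, inferring O(j) would be affirming the consequent — invalid.
So O(j) is not derivable, and the apparent clash with O(¬j) does not arise.
A world satisfying every obligation exists (e.g. a=false, b=false, c=false, j=false, k=false, m=true, p=true, r=false, s=false, t=true); no atom is both obligatory and forbidden, so the set is consistent.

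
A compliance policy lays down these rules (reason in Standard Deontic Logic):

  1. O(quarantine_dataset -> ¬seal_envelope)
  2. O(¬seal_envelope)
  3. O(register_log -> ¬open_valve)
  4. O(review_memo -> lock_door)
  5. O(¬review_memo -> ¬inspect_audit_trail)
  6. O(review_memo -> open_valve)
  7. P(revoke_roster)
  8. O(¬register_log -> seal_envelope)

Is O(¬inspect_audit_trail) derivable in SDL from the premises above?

From premise 2 we have O(¬seal_envelope).
Premise 8 is O(¬register_log -> seal_envelope); contrapositively O(¬seal_envelope -> register_log). Since O(¬seal_envelope) holds, K gives O(register_log).
Applying K to premise 3 (O(register_log -> ¬open_valve)) and O(register_log) yields O(¬open_valve).
Premise 6, O(review_memo -> open_valve), contraposes to O(¬open_valve -> ¬review_memo); with O(¬open_valve) we get O(¬review_memo).
With premise 5, O(¬review_memo -> ¬inspect_audit_trail), the K-axiom yields O(¬inspect_audit_trail).
Premises 1, 4, 7 do not contribute to this derivation.
So O(¬inspect_audit_trail) follows.

Yes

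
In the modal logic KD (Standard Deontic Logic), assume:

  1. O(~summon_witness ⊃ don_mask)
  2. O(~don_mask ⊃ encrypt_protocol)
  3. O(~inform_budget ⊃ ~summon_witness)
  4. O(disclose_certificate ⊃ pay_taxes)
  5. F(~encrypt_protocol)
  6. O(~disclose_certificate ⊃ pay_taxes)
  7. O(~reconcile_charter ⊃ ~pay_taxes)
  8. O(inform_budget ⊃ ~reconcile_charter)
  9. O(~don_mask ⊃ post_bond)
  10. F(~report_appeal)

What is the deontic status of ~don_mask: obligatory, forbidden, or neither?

Forbidden

Premises 4 and 6 are O(disclose_certificate ⊃ pay_taxes) and O(~disclose_certificate ⊃ pay_taxes); every ideal world satisfies disclose_certificate or ~disclose_certificate, so in either case pay_taxes holds — hence O(pay_taxes).
Premise 7, O(~reconcile_charter ⊃ ~pay_taxes), contraposes to O(pay_taxes ⊃ reconcile_charter); with O(pay_taxes) we get O(reconcile_charter).
The contrapositive of premise 8 (O(inform_budget ⊃ ~reconcile_charter)) is O(reconcile_charter ⊃ ~inform_budget), and O(reconcile_charter) is already established, so O(~inform_budget).
Applying K to premise 3 (O(~inform_budget ⊃ ~summon_witness)) and O(~inform_budget) yields O(~summon_witness).
Applying K to premise 1 (O(~summon_witness ⊃ don_mask)) and O(~summon_witness) yields O(don_mask).
Premises 2, 5, 9, 10 do not contribute to this derivation.
Thus O(don_mask), which is F(~don_mask): ~don_mask is forbidden.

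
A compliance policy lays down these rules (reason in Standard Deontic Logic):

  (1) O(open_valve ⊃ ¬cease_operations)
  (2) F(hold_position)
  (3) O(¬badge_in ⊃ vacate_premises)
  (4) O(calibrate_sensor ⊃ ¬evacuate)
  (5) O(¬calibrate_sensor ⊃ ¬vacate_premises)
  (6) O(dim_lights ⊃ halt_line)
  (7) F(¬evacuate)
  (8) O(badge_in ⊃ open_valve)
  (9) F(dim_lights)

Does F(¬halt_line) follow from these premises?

No

Premise 6 is O(dim_lights ⊃ halt_line), but O(dim_lights) is not derivable from the premises, so it does not yield O(halt_line).
No other premise forces O(halt_line). An ideal world satisfying every premise can still have ¬halt_line true, so F(¬halt_line) is not derivable.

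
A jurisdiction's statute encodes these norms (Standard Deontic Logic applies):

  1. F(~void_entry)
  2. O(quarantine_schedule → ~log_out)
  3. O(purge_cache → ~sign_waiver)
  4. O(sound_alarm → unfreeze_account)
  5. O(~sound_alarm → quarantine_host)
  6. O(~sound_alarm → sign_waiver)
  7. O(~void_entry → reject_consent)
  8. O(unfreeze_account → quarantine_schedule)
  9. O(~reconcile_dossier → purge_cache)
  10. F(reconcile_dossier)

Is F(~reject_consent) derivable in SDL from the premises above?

No

Premise 7 is O(~void_entry → reject_consent), but O(~void_entry) is not derivable from the premises, so it does not yield O(reject_consent).
No other premise forces O(reject_consent). An ideal world satisfying every premise can still have ~reject_consent true, so F(~reject_consent) is not derivable.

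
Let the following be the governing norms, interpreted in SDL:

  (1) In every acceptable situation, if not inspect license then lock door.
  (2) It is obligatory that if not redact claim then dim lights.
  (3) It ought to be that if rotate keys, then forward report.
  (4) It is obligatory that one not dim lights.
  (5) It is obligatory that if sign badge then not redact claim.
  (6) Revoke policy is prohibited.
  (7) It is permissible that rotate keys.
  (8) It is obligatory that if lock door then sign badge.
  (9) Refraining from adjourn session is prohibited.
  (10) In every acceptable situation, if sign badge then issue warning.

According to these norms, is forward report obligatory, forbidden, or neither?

Premise 3 is O(rotate_keys → forward_report), but O(rotate_keys) is not derivable from the premises (the permission P(rotate_keys) asserts only ¬O(¬rotate_keys), not O(rotate_keys)), so it does not yield O(forward_report).
No premise or chain of K-axiom applications forces O(forward_report), and none forces O(¬forward_report). So forward_report is neither obligatory nor forbidden under these norms.

Neither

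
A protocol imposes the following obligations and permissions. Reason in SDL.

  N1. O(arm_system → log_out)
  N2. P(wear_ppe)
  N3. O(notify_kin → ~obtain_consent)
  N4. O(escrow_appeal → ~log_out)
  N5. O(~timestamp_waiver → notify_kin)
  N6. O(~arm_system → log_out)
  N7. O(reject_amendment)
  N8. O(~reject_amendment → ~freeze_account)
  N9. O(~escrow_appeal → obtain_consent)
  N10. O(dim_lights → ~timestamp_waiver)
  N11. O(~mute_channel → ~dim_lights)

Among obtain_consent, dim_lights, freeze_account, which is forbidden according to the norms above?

Premises 6 and 1 cover both cases: O(~arm_system → log_out) and O(arm_system → log_out). Since ~arm_system ∨ arm_system is a tautology, O(log_out) follows.
Premise 4 is O(escrow_appeal → ~log_out); contrapositively O(log_out → ~escrow_appeal). Since O(log_out) holds, K gives O(~escrow_appeal).
From O(~escrow_appeal) and premise 9, O(~escrow_appeal → obtain_consent), we obtain O(obtain_consent).
Premise 3 is O(notify_kin → ~obtain_consent); contrapositively O(obtain_consent → ~notify_kin). Since O(obtain_consent) holds, K gives O(~notify_kin).
The contrapositive of premise 5 (O(~timestamp_waiver → notify_kin)) is O(~notify_kin → timestamp_waiver), and O(~notify_kin) is already established, so O(timestamp_waiver).
Premise 10, O(dim_lights → ~timestamp_waiver), contraposes to O(timestamp_waiver → ~dim_lights); with O(timestamp_waiver) we get O(~dim_lights).
So O(~dim_lights) holds, i.e. dim_lights is forbidden. None of the other listed options is forbidden under the premises.

dim_lights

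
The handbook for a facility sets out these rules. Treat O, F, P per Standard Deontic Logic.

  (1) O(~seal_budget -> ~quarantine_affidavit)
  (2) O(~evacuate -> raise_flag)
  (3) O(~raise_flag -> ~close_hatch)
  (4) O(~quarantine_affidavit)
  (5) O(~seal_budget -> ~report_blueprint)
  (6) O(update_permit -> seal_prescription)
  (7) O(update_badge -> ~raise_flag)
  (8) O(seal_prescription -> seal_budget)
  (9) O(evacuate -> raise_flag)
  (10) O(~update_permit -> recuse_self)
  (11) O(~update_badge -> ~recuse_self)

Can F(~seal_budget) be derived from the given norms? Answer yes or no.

Yes

Premises 2 and 9 are O(~evacuate -> raise_flag) and O(evacuate -> raise_flag); every ideal world satisfies ~evacuate or evacuate, so in either case raise_flag holds — hence O(raise_flag).
Premise 7, O(update_badge -> ~raise_flag), contraposes to O(raise_flag -> ~update_badge); with O(raise_flag) we get O(~update_badge).
Premise 11 is O(~update_badge -> ~recuse_self); since O(~update_badge), deontic closure gives O(~recuse_self).
Premise 10 is O(~update_permit -> recuse_self); contrapositively O(~recuse_self -> update_permit). Since O(~recuse_self) holds, K gives O(update_permit).
From O(update_permit) and premise 6, O(update_permit -> seal_prescription), we obtain O(seal_prescription).
Premise 8 is O(seal_prescription -> seal_budget); since O(seal_prescription), deontic closure gives O(seal_budget).
Premises 1, 3, 4, 5 do not contribute to this derivation.
So O(seal_budget) holds, i.e. F(~seal_budget). The claim follows.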